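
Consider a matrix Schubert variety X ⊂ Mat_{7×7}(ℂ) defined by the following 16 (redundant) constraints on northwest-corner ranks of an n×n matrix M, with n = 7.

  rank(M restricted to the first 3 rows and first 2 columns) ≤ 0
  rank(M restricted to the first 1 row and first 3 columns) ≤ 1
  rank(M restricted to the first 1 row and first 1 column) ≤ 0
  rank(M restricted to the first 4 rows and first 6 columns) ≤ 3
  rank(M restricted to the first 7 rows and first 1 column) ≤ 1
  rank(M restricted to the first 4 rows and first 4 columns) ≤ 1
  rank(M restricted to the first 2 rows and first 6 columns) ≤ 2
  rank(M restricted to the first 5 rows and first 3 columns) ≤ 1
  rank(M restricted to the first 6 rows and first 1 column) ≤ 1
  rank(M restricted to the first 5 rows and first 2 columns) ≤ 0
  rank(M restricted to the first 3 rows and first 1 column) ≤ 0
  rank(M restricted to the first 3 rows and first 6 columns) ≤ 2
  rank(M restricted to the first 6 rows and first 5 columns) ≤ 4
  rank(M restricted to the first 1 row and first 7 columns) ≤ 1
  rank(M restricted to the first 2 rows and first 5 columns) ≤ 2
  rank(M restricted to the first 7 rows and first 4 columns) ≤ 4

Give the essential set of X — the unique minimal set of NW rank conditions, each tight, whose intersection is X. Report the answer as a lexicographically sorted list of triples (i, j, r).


Propagating the 16 rank bounds to every northwest block:

  R[1]: 0 0 1 1 1 1 1
  R[2]: 0 0 1 1 2 2 2
  R[3]: 0 0 1 1 2 2 3
  R[4]: 0 0 1 1 2 3 4
  R[5]: 0 0 1 2 3 4 5
  R[6]: 1 1 2 3 4 5 6
  R[7]: 1 2 3 4 5 6 7

hence w(1..7) = (3, 5, 7, 6, 4, 1, 2).

ℓ(w)=14; the 3 essential cells (i,j,r):

[(3, 6, 2), (4, 4, 1), (5, 2, 0)]


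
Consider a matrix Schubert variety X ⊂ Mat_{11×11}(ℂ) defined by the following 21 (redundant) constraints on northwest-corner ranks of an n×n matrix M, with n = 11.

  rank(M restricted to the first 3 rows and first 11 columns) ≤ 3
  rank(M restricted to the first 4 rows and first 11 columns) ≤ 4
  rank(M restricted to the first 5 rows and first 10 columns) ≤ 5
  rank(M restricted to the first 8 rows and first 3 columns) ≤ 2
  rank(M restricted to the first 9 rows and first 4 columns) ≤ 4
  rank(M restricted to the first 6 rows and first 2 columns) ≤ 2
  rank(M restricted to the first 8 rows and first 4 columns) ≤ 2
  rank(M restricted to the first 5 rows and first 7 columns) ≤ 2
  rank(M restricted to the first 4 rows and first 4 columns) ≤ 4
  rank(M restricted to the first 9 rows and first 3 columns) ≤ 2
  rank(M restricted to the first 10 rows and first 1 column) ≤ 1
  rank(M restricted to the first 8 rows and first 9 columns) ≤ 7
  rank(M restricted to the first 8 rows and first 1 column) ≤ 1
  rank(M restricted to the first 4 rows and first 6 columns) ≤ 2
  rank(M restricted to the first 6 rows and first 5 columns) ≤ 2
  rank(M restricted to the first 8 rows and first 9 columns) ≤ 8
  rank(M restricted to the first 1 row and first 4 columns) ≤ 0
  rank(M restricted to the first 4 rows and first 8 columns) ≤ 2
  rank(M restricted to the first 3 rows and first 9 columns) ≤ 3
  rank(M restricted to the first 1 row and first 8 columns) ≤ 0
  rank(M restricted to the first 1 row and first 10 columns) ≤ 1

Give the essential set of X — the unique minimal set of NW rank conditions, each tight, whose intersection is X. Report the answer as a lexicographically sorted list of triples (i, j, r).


Recovering R(i,j) via the rank-extension bound from the 21 conditions:

  i=1: 0  0  0  0  0  0  0  0  1  1  1
  i=2: 1  1  1  1  1  1  1  1  2  2  2
  i=3: 1  2  2  2  2  2  2  2  3  3  3
  i=4: 1  2  2  2  2  2  2  2  3  4  4
  i=5: 1  2  2  2  2  2  2  3  4  5  5
  i=6: 1  2  2  2  2  3  3  4  5  6  6
  i=7: 1  2  2  2  3  4  4  5  6  7  7
  i=8: 1  2  2  2  3  4  5  6  7  8  8
  i=9: 1  2  2  3  4  5  6  7  8  9  9
  i=10: 1  2  3  4  5  6  7  8  9  10  10
  i=11: 1  2  3  4  5  6  7  8  9  10  11

hence w(1..11) = (9, 1, 2, 10, 8, 6, 5, 7, 4, 3, 11).

6 SE-corners of the 27-cell Rothe diagram give Ess(w):

[(1, 8, 0), (4, 8, 2), (5, 7, 2), (6, 5, 2), (8, 4, 2), (9, 3, 2)]


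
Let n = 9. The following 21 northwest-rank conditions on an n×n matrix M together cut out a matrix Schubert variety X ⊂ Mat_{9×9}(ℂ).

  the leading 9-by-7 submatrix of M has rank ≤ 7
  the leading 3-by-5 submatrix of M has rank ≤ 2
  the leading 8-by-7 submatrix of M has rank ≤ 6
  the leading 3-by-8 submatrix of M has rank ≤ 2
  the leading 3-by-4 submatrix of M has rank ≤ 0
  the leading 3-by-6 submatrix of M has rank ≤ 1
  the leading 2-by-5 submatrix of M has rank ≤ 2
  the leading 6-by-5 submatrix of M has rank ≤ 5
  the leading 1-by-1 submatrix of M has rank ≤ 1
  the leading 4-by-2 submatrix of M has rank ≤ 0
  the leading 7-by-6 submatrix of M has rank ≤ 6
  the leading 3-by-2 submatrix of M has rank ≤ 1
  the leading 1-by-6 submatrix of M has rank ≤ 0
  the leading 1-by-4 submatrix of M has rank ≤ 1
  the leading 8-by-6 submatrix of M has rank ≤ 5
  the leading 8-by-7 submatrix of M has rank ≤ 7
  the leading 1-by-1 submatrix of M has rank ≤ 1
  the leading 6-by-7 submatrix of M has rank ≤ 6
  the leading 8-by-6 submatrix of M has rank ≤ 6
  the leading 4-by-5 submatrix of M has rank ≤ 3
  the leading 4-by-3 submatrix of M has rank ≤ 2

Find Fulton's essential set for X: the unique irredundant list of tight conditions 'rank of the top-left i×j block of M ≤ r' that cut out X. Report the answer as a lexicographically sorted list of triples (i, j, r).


The tightest implied rank at each (i,j), from the 21 conditions:

  R[1]: 0  0  0  0  0  0  1  1  1
  R[2]: 0  0  0  0  1  1  2  2  2
  R[3]: 0  0  0  0  1  1  2  2  3
  R[4]: 0  0  1  1  2  2  3  3  4
  R[5]: 1  1  2  2  3  3  4  4  5
  R[6]: 1  2  3  3  4  4  5  5  6
  R[7]: 1  2  3  4  5  5  6  6  7
  R[8]: 1  2  3  4  5  5  6  7  8
  R[9]: 1  2  3  4  5  6  7  8  9

giving w = (7, 5, 9, 3, 1, 2, 4, 8, 6) via Δ²R.

|D(w)|=19, |Ess(w)|=6:

[(1, 6, 0), (3, 4, 0), (3, 6, 1), (3, 8, 2), (4, 2, 0), (8, 6, 5)]


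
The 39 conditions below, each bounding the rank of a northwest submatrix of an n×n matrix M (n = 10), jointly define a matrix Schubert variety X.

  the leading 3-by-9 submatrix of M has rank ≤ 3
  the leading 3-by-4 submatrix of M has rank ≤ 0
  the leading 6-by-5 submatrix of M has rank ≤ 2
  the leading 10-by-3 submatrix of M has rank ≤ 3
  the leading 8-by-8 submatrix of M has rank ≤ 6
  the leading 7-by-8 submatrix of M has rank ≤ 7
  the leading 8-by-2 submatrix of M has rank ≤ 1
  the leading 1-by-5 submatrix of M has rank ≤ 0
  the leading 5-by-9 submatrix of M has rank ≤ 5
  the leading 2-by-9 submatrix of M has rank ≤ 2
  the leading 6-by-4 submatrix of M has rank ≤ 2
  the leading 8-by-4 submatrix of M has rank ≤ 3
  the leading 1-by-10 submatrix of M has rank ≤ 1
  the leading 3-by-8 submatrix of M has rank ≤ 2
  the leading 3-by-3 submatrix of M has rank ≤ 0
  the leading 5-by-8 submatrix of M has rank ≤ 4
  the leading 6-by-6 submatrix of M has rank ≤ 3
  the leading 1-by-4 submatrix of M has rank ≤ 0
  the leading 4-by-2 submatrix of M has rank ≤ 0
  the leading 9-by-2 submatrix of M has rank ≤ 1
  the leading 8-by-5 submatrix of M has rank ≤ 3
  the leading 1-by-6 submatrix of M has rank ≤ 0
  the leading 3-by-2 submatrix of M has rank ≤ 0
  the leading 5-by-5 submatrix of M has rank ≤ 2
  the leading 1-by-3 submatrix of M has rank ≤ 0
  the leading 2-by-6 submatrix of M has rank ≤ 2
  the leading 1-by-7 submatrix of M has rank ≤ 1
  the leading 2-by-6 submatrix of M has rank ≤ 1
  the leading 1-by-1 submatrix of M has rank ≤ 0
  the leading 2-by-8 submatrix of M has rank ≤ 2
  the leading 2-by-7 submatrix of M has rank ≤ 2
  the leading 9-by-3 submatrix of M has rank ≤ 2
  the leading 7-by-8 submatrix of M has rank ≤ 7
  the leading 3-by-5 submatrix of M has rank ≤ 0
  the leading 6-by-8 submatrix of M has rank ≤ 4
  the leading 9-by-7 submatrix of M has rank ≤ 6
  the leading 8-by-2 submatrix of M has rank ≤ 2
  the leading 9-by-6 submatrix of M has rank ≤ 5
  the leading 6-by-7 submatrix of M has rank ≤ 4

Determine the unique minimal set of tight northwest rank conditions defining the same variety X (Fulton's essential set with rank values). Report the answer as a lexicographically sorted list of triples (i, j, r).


The tightest implied rank at each (i,j), from the 39 conditions:

  0  0  0  0  0  0  1  1  1  1
  0  0  0  0  0  1  2  2  2  2
  0  0  0  0  0  1  2  2  3  3
  0  0  1  1  1  2  3  3  4  4
  1  1  2  2  2  3  4  4  5  5
  1  1  2  2  2  3  4  4  5  6
  1  1  2  3  3  4  5  5  6  7
  1  1  2  3  3  4  5  6  7  8
  1  1  2  3  4  5  6  7  8  9
  1  2  3  4  5  6  7  8  9  10

giving w = (7, 6, 9, 3, 1, 10, 4, 8, 5, 2) via Δ²R.

ℓ(w)=27; the 8 essential cells (i,j,r):

[(1, 6, 0), (3, 5, 0), (3, 8, 2), (4, 2, 0), (6, 5, 2), (6, 8, 4), (8, 5, 3), (9, 2, 1)]


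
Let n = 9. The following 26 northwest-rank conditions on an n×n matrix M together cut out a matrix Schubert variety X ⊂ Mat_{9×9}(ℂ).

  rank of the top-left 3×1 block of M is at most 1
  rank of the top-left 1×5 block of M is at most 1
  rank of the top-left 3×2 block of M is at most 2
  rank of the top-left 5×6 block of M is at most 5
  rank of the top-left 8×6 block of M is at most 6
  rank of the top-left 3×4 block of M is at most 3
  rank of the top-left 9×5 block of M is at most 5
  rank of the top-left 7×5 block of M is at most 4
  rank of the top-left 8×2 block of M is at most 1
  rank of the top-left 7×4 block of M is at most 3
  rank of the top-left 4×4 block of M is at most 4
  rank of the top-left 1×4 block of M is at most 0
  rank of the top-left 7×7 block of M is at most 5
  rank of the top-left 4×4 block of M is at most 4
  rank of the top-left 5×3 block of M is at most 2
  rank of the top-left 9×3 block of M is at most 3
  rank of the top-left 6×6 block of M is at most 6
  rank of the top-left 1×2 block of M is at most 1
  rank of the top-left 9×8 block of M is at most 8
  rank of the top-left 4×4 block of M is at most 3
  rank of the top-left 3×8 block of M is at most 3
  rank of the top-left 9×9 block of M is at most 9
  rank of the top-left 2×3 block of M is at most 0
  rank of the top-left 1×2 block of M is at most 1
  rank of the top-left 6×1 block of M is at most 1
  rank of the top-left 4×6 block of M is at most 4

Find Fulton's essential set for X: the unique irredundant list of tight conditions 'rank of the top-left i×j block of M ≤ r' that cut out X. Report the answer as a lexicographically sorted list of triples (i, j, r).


Rank table r_w(9×9) implied by the 26 constraints:

  i=1: 0, 0, 0, 0, 1, 1, 1, 1, 1
  i=2: 0, 0, 0, 1, 2, 2, 2, 2, 2
  i=3: 1, 1, 1, 2, 3, 3, 3, 3, 3
  i=4: 1, 1, 2, 3, 4, 4, 4, 4, 4
  i=5: 1, 1, 2, 3, 4, 5, 5, 5, 5
  i=6: 1, 1, 2, 3, 4, 5, 5, 6, 6
  i=7: 1, 1, 2, 3, 4, 5, 5, 6, 7
  i=8: 1, 1, 2, 3, 4, 5, 6, 7, 8
  i=9: 1, 2, 3, 4, 5, 6, 7, 8, 9

so w = (5, 4, 1, 3, 6, 8, 9, 7, 2).

D(w) has 14 cells with 4 SE-corners; essential set:

[(1, 4, 0), (2, 3, 0), (7, 7, 5), (8, 2, 1)]


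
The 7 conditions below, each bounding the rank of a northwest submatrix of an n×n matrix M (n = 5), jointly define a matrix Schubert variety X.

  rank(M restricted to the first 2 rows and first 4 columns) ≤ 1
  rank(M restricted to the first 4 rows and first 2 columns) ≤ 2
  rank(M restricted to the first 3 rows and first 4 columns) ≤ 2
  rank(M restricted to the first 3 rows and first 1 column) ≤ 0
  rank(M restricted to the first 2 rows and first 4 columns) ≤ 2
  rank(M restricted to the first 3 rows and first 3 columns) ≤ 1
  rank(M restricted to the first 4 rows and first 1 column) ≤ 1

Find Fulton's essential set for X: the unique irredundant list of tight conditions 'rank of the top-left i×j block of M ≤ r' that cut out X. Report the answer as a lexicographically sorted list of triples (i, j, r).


Reconstructing r_w from the 7 given conditions:

  0  1  1  1  1
  0  1  1  1  2
  0  1  1  2  3
  1  2  2  3  4
  1  2  3  4  5

reading off 1-entries of Δ²R: w = (2, 5, 4, 1, 3).

ℓ(w)=6; the 3 essential cells (i,j,r):

[(2, 4, 1), (3, 1, 0), (3, 3, 1)]


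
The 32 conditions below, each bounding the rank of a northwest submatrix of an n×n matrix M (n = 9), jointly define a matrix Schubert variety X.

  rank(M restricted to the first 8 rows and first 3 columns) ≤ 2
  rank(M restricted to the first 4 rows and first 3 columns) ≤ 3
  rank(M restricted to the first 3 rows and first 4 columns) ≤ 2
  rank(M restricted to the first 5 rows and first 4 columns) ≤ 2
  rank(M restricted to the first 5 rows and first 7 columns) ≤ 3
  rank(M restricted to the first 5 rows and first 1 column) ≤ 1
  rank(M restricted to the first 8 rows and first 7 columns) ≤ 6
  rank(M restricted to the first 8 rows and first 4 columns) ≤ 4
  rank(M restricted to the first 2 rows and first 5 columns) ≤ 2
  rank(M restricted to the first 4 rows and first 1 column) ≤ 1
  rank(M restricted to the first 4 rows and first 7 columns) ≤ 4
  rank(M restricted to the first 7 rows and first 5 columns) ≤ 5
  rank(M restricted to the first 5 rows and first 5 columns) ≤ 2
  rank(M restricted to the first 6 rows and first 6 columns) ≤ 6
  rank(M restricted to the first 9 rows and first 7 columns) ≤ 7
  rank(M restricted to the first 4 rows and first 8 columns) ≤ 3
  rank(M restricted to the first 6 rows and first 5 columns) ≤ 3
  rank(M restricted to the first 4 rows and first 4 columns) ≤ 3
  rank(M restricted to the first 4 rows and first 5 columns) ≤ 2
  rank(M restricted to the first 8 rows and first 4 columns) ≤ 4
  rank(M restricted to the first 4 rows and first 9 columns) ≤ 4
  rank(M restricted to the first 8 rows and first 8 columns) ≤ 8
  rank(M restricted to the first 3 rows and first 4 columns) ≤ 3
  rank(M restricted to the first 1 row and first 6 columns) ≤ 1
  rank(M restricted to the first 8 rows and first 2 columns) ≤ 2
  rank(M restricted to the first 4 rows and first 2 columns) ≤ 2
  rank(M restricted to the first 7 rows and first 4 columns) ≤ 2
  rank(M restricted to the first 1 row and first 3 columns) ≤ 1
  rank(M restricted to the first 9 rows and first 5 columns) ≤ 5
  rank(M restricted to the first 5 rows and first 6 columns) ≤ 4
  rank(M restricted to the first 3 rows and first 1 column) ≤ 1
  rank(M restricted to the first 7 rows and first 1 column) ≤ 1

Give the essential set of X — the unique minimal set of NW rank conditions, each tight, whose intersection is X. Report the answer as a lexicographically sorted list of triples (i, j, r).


Rank table r_w(9×9) implied by the 32 constraints:

  row 1: 1, 1, 1, 1, 1, 1, 1, 1, 1
  row 2: 1, 2, 2, 2, 2, 2, 2, 2, 2
  row 3: 1, 2, 2, 2, 2, 3, 3, 3, 3
  row 4: 1, 2, 2, 2, 2, 3, 3, 3, 4
  row 5: 1, 2, 2, 2, 2, 3, 3, 4, 5
  row 6: 1, 2, 2, 2, 3, 4, 4, 5, 6
  row 7: 1, 2, 2, 2, 3, 4, 5, 6, 7
  row 8: 1, 2, 2, 3, 4, 5, 6, 7, 8
  row 9: 1, 2, 3, 4, 5, 6, 7, 8, 9

hence w(1..9) = (1, 2, 6, 9, 8, 5, 7, 4, 3).

5 SE-corners of the 17-cell Rothe diagram give Ess(w):

[(4, 8, 3), (5, 5, 2), (5, 7, 3), (7, 4, 2), (8, 3, 2)]


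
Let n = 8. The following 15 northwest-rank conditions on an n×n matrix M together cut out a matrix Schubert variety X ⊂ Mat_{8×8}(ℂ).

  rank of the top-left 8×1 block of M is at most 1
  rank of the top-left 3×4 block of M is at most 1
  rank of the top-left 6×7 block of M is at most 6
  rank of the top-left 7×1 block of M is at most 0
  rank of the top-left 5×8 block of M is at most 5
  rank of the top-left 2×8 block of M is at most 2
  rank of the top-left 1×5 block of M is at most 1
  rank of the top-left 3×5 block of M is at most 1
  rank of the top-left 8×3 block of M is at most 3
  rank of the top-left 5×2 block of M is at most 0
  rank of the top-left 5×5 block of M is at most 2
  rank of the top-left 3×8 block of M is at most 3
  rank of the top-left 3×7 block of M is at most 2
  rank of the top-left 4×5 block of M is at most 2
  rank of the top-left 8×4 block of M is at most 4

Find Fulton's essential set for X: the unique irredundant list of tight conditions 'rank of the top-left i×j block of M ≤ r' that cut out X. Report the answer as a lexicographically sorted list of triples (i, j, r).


Reconstructing r_w from the 15 given conditions:

  row 1: 0 0 1 1 1 1 1 1
  row 2: 0 0 1 1 1 2 2 2
  row 3: 0 0 1 1 1 2 2 3
  row 4: 0 0 1 2 2 3 3 4
  row 5: 0 0 1 2 2 3 4 5
  row 6: 0 1 2 3 3 4 5 6
  row 7: 0 1 2 3 4 5 6 7
  row 8: 1 2 3 4 5 6 7 8

so w = (3, 6, 8, 4, 7, 2, 5, 1).

D(w) has 18 cells with 5 SE-corners; essential set:

[(3, 5, 1), (3, 7, 2), (5, 2, 0), (5, 5, 2), (7, 1, 0)]


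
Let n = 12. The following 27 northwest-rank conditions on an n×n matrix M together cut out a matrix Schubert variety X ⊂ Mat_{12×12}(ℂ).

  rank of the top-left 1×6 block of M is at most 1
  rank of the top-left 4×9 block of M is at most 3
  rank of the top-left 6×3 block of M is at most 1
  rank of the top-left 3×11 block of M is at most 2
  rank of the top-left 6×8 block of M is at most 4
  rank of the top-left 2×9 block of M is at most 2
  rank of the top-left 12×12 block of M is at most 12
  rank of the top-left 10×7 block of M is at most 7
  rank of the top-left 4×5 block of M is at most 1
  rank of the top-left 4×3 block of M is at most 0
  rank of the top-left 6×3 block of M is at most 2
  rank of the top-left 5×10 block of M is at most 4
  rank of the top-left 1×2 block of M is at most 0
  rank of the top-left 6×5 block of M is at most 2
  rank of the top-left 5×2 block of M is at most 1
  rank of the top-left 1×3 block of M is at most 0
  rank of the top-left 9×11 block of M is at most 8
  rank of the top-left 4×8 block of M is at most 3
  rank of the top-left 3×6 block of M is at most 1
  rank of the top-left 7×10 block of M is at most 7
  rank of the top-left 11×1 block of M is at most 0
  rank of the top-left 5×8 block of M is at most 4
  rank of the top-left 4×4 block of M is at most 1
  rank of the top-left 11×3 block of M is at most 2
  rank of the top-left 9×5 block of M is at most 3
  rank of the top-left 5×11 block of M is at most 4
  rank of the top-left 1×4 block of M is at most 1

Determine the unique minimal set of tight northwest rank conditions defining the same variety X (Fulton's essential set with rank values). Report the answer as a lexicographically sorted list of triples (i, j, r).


Propagating the 27 rank bounds to every northwest block:

  row 1: 0 | 0 | 0 | 1 | 1 | 1 | 1 | 1 | 1 | 1 | 1 | 1
  row 2: 0 | 0 | 0 | 1 | 1 | 1 | 2 | 2 | 2 | 2 | 2 | 2
  row 3: 0 | 0 | 0 | 1 | 1 | 1 | 2 | 2 | 2 | 2 | 2 | 3
  row 4: 0 | 0 | 0 | 1 | 1 | 2 | 3 | 3 | 3 | 3 | 3 | 4
  row 5: 0 | 1 | 1 | 2 | 2 | 3 | 4 | 4 | 4 | 4 | 4 | 5
  row 6: 0 | 1 | 1 | 2 | 2 | 3 | 4 | 4 | 5 | 5 | 5 | 6
  row 7: 0 | 1 | 2 | 3 | 3 | 4 | 5 | 5 | 6 | 6 | 6 | 7
  row 8: 0 | 1 | 2 | 3 | 3 | 4 | 5 | 6 | 7 | 7 | 7 | 8
  row 9: 0 | 1 | 2 | 3 | 3 | 4 | 5 | 6 | 7 | 8 | 8 | 9
  row 10: 0 | 1 | 2 | 3 | 4 | 5 | 6 | 7 | 8 | 9 | 9 | 10
  row 11: 0 | 1 | 2 | 3 | 4 | 5 | 6 | 7 | 8 | 9 | 10 | 11
  row 12: 1 | 2 | 3 | 4 | 5 | 6 | 7 | 8 | 9 | 10 | 11 | 12

giving w = (4, 7, 12, 6, 2, 9, 3, 8, 10, 5, 11, 1) via Δ²R.

Fulton essential set (9 of the 33 Rothe cells):

[(3, 6, 1), (3, 11, 2), (4, 3, 0), (4, 5, 1), (6, 3, 1), (6, 5, 2), (6, 8, 4), (9, 5, 3), (11, 1, 0)]


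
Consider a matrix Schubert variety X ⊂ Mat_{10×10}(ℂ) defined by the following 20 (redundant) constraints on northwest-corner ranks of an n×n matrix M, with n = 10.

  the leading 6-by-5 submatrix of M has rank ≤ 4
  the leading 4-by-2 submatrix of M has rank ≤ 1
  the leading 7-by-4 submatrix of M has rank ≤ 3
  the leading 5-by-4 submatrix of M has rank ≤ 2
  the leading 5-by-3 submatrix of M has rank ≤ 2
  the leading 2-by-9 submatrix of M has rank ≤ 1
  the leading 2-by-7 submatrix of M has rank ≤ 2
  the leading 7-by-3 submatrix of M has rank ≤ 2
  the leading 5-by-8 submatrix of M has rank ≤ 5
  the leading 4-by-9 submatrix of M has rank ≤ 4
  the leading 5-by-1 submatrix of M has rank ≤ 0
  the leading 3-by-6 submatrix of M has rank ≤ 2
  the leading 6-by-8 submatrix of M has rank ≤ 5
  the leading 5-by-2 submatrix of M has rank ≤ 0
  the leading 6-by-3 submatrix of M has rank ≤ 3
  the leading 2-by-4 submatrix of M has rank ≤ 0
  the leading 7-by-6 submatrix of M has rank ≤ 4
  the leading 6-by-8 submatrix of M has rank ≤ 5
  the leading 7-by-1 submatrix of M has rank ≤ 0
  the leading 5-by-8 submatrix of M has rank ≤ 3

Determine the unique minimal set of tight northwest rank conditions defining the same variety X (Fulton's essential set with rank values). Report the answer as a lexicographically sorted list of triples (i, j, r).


The tightest implied rank at each (i,j), from the 20 conditions:

  0 0 0 0 1 1 1 1 1 1
  0 0 0 0 1 1 1 1 1 2
  0 0 1 1 2 2 2 2 2 3
  0 0 1 2 3 3 3 3 3 4
  0 0 1 2 3 3 3 3 4 5
  0 1 2 3 4 4 4 4 5 6
  0 1 2 3 4 4 5 5 6 7
  1 2 3 4 5 5 6 6 7 8
  1 2 3 4 5 6 7 7 8 9
  1 2 3 4 5 6 7 8 9 10

hence w(1..10) = (5, 10, 3, 4, 9, 2, 7, 1, 6, 8).

|D(w)|=24, |Ess(w)|=6:

[(2, 4, 0), (2, 9, 1), (5, 2, 0), (5, 8, 3), (7, 1, 0), (7, 6, 4)]


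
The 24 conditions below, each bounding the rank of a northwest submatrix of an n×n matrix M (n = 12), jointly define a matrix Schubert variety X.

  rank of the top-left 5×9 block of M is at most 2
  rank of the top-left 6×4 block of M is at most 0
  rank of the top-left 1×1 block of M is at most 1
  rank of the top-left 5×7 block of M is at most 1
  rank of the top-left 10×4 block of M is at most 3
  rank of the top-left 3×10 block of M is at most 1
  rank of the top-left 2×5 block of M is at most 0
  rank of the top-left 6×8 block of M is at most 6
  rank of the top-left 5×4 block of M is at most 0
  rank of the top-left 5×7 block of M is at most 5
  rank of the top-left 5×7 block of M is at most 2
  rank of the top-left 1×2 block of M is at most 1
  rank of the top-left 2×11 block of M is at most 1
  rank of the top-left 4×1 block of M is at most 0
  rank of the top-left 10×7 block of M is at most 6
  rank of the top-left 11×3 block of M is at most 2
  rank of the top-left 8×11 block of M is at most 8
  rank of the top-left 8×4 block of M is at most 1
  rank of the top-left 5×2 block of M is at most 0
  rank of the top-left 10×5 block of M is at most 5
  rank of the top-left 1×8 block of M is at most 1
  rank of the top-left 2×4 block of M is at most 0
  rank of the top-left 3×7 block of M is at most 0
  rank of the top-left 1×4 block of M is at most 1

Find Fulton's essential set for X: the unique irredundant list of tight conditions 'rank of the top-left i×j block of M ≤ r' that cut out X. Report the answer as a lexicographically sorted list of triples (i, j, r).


Recovering R(i,j) via the rank-extension bound from the 24 conditions:

  row 1: 0, 0, 0, 0, 0, 0, 0, 1, 1, 1, 1, 1
  row 2: 0, 0, 0, 0, 0, 0, 0, 1, 1, 1, 1, 2
  row 3: 0, 0, 0, 0, 0, 0, 0, 1, 1, 1, 2, 3
  row 4: 0, 0, 0, 0, 1, 1, 1, 2, 2, 2, 3, 4
  row 5: 0, 0, 0, 0, 1, 1, 1, 2, 2, 3, 4, 5
  row 6: 0, 0, 0, 0, 1, 2, 2, 3, 3, 4, 5, 6
  row 7: 1, 1, 1, 1, 2, 3, 3, 4, 4, 5, 6, 7
  row 8: 1, 1, 1, 1, 2, 3, 4, 5, 5, 6, 7, 8
  row 9: 1, 2, 2, 2, 3, 4, 5, 6, 6, 7, 8, 9
  row 10: 1, 2, 2, 3, 4, 5, 6, 7, 7, 8, 9, 10
  row 11: 1, 2, 2, 3, 4, 5, 6, 7, 8, 9, 10, 11
  row 12: 1, 2, 3, 4, 5, 6, 7, 8, 9, 10, 11, 12

the unique w with this rank table is (8, 12, 11, 5, 10, 6, 1, 7, 2, 4, 9, 3).

8 SE-corners of the 46-cell Rothe diagram give Ess(w):

[(2, 11, 1), (3, 7, 0), (3, 10, 1), (5, 7, 1), (5, 9, 2), (6, 4, 0), (8, 4, 1), (11, 3, 2)]


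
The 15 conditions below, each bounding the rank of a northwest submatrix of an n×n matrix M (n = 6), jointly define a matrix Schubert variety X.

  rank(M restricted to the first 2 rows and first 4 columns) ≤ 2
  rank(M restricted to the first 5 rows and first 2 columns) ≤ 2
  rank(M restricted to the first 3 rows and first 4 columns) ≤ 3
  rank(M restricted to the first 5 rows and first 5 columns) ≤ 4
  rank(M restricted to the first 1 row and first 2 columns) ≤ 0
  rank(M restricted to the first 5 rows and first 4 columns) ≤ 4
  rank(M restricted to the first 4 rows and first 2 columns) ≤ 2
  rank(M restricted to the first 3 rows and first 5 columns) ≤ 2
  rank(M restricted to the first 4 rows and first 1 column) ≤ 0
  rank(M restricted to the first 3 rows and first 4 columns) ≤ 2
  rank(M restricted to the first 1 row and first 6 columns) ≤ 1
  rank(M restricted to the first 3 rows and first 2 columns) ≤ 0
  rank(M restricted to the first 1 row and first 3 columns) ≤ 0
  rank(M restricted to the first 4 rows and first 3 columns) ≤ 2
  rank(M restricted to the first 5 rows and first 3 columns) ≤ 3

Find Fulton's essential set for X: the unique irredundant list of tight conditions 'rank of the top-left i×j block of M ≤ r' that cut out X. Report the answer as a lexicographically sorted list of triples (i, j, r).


Propagating the 15 rank bounds to every northwest block:

  0, 0, 0, 1, 1, 1
  0, 0, 1, 2, 2, 2
  0, 0, 1, 2, 2, 3
  0, 1, 2, 3, 3, 4
  1, 2, 3, 4, 4, 5
  1, 2, 3, 4, 5, 6

second differences of R give the permutation w = (4, 3, 6, 2, 1, 5).

Fulton essential set (4 of the 9 Rothe cells):

[(1, 3, 0), (3, 2, 0), (3, 5, 2), (4, 1, 0)]


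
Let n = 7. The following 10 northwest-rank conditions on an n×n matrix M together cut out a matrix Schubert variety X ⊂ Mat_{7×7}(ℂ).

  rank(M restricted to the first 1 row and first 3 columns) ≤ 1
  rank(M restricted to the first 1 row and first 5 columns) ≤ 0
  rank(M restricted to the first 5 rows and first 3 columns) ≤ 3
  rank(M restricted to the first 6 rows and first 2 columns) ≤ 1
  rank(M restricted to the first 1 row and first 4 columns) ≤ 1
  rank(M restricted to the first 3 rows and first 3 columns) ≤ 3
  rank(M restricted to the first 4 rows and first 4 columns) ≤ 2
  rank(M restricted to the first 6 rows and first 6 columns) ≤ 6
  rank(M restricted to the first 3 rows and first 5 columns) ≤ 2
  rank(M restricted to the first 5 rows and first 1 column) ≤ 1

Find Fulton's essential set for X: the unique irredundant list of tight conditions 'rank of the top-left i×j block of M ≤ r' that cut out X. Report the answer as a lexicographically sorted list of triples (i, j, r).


Reconstructing r_w from the 10 given conditions:

  i=1: 0  0  0  0  0  1  1
  i=2: 1  1  1  1  1  2  2
  i=3: 1  1  2  2  2  3  3
  i=4: 1  1  2  2  3  4  4
  i=5: 1  1  2  3  4  5  5
  i=6: 1  1  2  3  4  5  6
  i=7: 1  2  3  4  5  6  7

reading off 1-entries of Δ²R: w = (6, 1, 3, 5, 4, 7, 2).

|D(w)|=10, |Ess(w)|=3:

[(1, 5, 0), (4, 4, 2), (6, 2, 1)]


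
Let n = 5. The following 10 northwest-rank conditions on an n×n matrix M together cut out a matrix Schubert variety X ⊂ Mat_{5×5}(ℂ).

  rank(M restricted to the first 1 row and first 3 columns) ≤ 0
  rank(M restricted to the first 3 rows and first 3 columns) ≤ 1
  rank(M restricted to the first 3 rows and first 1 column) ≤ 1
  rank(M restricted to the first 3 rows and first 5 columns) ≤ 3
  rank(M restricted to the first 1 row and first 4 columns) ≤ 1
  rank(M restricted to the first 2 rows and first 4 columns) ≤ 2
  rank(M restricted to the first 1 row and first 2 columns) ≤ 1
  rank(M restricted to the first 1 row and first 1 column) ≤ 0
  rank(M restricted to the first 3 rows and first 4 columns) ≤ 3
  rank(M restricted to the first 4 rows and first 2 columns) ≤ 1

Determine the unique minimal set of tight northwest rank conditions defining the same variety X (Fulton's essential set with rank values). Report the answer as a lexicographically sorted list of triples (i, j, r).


Computing R[i][j] = min implied NW-rank bound (n=5, 10 conditions):

  row 1: 0  0  0  1  1
  row 2: 1  1  1  2  2
  row 3: 1  1  1  2  3
  row 4: 1  1  2  3  4
  row 5: 1  2  3  4  5

hence w(1..5) = (4, 1, 5, 3, 2).

3 SE-corners of the 6-cell Rothe diagram give Ess(w):

[(1, 3, 0), (3, 3, 1), (4, 2, 1)]


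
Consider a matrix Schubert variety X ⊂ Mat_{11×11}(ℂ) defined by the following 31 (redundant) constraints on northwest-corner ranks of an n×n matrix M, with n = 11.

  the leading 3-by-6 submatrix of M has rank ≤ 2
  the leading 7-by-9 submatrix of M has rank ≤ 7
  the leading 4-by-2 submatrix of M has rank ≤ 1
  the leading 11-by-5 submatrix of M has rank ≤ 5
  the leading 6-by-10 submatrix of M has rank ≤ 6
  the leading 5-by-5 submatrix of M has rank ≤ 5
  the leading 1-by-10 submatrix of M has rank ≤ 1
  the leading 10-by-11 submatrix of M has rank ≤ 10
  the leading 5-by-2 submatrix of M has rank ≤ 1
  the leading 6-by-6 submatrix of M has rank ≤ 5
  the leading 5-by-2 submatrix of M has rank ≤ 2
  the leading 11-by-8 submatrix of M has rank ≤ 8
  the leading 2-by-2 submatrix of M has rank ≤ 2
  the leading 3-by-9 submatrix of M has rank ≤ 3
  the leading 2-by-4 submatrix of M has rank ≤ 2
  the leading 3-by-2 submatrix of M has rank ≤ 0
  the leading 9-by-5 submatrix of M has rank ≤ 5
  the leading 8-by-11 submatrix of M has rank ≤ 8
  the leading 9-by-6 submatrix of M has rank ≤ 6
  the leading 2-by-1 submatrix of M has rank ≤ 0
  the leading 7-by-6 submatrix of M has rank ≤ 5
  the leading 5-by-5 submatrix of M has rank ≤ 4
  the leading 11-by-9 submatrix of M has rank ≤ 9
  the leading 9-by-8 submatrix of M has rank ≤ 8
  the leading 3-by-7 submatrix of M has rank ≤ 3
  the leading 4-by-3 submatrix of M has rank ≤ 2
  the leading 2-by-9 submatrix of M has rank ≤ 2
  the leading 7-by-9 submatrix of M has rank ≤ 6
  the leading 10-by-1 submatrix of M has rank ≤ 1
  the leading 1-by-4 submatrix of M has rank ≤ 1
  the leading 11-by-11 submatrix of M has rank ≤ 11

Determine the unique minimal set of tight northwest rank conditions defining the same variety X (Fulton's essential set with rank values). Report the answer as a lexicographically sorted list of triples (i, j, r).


Rank table r_w(11×11) implied by the 31 constraints:

  i=1: 0 | 0 | 1 | 1 | 1 | 1 | 1 | 1 | 1 | 1 | 1
  i=2: 0 | 0 | 1 | 2 | 2 | 2 | 2 | 2 | 2 | 2 | 2
  i=3: 0 | 0 | 1 | 2 | 2 | 2 | 3 | 3 | 3 | 3 | 3
  i=4: 1 | 1 | 2 | 3 | 3 | 3 | 4 | 4 | 4 | 4 | 4
  i=5: 1 | 1 | 2 | 3 | 4 | 4 | 5 | 5 | 5 | 5 | 5
  i=6: 1 | 2 | 3 | 4 | 5 | 5 | 6 | 6 | 6 | 6 | 6
  i=7: 1 | 2 | 3 | 4 | 5 | 5 | 6 | 6 | 6 | 7 | 7
  i=8: 1 | 2 | 3 | 4 | 5 | 6 | 7 | 7 | 7 | 8 | 8
  i=9: 1 | 2 | 3 | 4 | 5 | 6 | 7 | 8 | 8 | 9 | 9
  i=10: 1 | 2 | 3 | 4 | 5 | 6 | 7 | 8 | 9 | 10 | 10
  i=11: 1 | 2 | 3 | 4 | 5 | 6 | 7 | 8 | 9 | 10 | 11

giving w = (3, 4, 7, 1, 5, 2, 10, 6, 8, 9, 11) via Δ²R.

5 SE-corners of the 12-cell Rothe diagram give Ess(w):

[(3, 2, 0), (3, 6, 2), (5, 2, 1), (7, 6, 5), (7, 9, 6)]


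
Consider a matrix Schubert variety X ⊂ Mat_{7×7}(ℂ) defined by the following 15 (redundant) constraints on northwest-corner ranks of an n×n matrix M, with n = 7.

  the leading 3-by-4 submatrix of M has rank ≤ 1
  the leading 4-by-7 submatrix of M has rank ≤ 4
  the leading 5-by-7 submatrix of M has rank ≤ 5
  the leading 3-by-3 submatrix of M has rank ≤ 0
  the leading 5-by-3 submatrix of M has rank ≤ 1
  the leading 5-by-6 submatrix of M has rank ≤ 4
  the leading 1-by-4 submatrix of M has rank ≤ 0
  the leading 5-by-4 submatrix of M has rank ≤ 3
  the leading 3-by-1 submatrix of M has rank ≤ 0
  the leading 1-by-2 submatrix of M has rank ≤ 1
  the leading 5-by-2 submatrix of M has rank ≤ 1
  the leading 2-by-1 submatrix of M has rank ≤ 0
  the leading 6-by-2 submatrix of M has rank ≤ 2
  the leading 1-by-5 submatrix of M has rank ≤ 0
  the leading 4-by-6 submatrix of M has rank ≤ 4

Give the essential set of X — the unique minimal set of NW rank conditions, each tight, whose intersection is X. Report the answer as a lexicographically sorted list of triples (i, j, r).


Reconstructing r_w from the 15 given conditions:

  row 1: 0, 0, 0, 0, 0, 1, 1
  row 2: 0, 0, 0, 1, 1, 2, 2
  row 3: 0, 0, 0, 1, 2, 3, 3
  row 4: 1, 1, 1, 2, 3, 4, 4
  row 5: 1, 1, 1, 2, 3, 4, 5
  row 6: 1, 2, 2, 3, 4, 5, 6
  row 7: 1, 2, 3, 4, 5, 6, 7

the unique w with this rank table is (6, 4, 5, 1, 7, 2, 3).

Fulton essential set (3 of the 13 Rothe cells):

[(1, 5, 0), (3, 3, 0), (5, 3, 1)]


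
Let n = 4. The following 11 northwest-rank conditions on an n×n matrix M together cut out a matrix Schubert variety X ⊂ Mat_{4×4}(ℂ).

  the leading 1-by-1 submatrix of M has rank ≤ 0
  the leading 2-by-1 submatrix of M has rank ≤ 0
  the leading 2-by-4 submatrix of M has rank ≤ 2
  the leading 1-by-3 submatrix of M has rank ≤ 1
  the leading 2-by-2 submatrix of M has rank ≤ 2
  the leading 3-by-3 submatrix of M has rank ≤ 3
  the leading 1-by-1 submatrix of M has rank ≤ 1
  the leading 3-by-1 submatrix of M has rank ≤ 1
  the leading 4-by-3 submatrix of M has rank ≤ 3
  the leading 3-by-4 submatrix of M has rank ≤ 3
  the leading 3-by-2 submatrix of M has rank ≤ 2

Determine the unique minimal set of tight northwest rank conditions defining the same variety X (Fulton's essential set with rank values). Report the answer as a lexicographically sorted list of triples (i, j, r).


Propagating the 11 rank bounds to every northwest block:

  row 1: 0 | 1 | 1 | 1
  row 2: 0 | 1 | 2 | 2
  row 3: 1 | 2 | 3 | 3
  row 4: 1 | 2 | 3 | 4

hence w(1..4) = (2, 3, 1, 4).

|D(w)|=2, |Ess(w)|=1:

[(2, 1, 0)]


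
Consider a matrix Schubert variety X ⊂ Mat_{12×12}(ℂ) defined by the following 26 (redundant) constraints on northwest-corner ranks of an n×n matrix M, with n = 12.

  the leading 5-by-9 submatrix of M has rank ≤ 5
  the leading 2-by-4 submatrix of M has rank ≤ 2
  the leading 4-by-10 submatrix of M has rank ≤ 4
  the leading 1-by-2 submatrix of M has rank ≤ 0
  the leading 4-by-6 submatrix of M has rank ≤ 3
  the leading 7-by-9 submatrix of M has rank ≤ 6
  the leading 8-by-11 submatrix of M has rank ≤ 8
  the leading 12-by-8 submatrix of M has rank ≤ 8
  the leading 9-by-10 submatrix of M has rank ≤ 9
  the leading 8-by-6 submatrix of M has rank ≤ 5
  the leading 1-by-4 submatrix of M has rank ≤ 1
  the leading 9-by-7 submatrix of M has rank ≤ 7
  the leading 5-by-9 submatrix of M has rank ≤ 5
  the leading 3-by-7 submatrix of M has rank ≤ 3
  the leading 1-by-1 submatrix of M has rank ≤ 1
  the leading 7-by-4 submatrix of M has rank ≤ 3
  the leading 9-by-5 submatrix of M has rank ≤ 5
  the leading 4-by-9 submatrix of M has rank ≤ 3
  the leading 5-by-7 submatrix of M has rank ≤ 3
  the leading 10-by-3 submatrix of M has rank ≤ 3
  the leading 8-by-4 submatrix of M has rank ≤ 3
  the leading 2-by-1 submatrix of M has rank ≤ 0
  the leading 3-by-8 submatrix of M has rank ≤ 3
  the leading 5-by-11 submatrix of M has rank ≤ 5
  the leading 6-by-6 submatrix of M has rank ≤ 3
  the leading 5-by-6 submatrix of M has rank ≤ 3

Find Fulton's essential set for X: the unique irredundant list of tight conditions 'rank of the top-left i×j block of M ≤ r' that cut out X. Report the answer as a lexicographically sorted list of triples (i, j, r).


Recovering R(i,j) via the rank-extension bound from the 26 conditions:

  row 1: 0, 0, 1, 1, 1, 1, 1, 1, 1, 1, 1, 1
  row 2: 0, 1, 2, 2, 2, 2, 2, 2, 2, 2, 2, 2
  row 3: 1, 2, 3, 3, 3, 3, 3, 3, 3, 3, 3, 3
  row 4: 1, 2, 3, 3, 3, 3, 3, 3, 3, 4, 4, 4
  row 5: 1, 2, 3, 3, 3, 3, 3, 4, 4, 5, 5, 5
  row 6: 1, 2, 3, 3, 3, 3, 4, 5, 5, 6, 6, 6
  row 7: 1, 2, 3, 3, 4, 4, 5, 6, 6, 7, 7, 7
  row 8: 1, 2, 3, 3, 4, 5, 6, 7, 7, 8, 8, 8
  row 9: 1, 2, 3, 4, 5, 6, 7, 8, 8, 9, 9, 9
  row 10: 1, 2, 3, 4, 5, 6, 7, 8, 9, 10, 10, 10
  row 11: 1, 2, 3, 4, 5, 6, 7, 8, 9, 10, 11, 11
  row 12: 1, 2, 3, 4, 5, 6, 7, 8, 9, 10, 11, 12

the unique w with this rank table is (3, 2, 1, 10, 8, 7, 5, 6, 4, 9, 11, 12).

Rothe diagram D(w) (18 cells), 6 SE-corners (essential conditions):

[(1, 2, 0), (2, 1, 0), (4, 9, 3), (5, 7, 3), (6, 6, 3), (8, 4, 3)]


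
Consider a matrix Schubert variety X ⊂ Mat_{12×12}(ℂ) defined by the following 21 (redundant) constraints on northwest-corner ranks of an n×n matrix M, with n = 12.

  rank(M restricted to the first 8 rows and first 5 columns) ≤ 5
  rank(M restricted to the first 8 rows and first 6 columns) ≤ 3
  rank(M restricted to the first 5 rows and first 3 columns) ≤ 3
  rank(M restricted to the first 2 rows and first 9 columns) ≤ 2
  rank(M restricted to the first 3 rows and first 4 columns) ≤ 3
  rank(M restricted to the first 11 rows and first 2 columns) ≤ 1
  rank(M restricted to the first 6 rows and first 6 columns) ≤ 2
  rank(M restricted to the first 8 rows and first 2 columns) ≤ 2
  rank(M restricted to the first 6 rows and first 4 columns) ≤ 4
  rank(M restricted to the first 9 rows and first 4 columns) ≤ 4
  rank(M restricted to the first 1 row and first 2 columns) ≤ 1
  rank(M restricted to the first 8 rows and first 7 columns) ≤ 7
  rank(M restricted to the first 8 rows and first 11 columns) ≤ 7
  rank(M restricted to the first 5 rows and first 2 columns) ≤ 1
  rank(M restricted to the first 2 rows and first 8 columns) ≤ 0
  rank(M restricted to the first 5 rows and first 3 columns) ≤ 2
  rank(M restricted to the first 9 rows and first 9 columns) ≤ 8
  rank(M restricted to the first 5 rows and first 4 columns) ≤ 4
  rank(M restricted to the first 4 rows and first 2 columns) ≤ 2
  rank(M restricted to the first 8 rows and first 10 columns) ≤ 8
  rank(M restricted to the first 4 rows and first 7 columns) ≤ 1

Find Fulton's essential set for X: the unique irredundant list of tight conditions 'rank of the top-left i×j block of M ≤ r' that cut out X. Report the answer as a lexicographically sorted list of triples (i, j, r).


Propagating the 21 rank bounds to every northwest block:

  row 1: 0 0 0 0 0 0 0 0 1 1 1 1
  row 2: 0 0 0 0 0 0 0 0 1 2 2 2
  row 3: 1 1 1 1 1 1 1 1 2 3 3 3
  row 4: 1 1 1 1 1 1 1 2 3 4 4 4
  row 5: 1 1 2 2 2 2 2 3 4 5 5 5
  row 6: 1 1 2 2 2 2 3 4 5 6 6 6
  row 7: 1 1 2 3 3 3 4 5 6 7 7 7
  row 8: 1 1 2 3 3 3 4 5 6 7 7 8
  row 9: 1 1 2 3 4 4 5 6 7 8 8 9
  row 10: 1 1 2 3 4 5 6 7 8 9 9 10
  row 11: 1 1 2 3 4 5 6 7 8 9 10 11
  row 12: 1 2 3 4 5 6 7 8 9 10 11 12

the unique w with this rank table is (9, 10, 1, 8, 3, 7, 4, 12, 5, 6, 11, 2).

ℓ(w)=35; the 6 essential cells (i,j,r):

[(2, 8, 0), (4, 7, 1), (6, 6, 2), (8, 6, 3), (8, 11, 7), (11, 2, 1)]


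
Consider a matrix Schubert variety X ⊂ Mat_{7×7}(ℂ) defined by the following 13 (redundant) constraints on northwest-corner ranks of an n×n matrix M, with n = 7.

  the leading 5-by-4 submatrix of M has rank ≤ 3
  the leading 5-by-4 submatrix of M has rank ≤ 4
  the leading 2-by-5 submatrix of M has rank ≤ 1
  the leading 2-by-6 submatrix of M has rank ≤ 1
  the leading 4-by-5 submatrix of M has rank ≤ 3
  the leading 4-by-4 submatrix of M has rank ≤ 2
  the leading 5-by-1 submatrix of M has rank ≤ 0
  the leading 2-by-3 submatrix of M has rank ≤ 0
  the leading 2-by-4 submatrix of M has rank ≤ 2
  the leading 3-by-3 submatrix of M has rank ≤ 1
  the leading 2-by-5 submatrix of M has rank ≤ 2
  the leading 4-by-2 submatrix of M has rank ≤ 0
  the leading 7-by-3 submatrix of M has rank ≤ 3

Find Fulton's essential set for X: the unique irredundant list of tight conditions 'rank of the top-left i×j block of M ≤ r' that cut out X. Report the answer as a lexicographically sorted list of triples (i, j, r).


The tightest implied rank at each (i,j), from the 13 conditions:

  0, 0, 0, 1, 1, 1, 1
  0, 0, 0, 1, 1, 1, 2
  0, 0, 1, 2, 2, 2, 3
  0, 0, 1, 2, 3, 3, 4
  0, 1, 2, 3, 4, 4, 5
  1, 2, 3, 4, 5, 5, 6
  1, 2, 3, 4, 5, 6, 7

hence w(1..7) = (4, 7, 3, 5, 2, 1, 6).

D(w) has 13 cells with 4 SE-corners; essential set:

[(2, 3, 0), (2, 6, 1), (4, 2, 0), (5, 1, 0)]


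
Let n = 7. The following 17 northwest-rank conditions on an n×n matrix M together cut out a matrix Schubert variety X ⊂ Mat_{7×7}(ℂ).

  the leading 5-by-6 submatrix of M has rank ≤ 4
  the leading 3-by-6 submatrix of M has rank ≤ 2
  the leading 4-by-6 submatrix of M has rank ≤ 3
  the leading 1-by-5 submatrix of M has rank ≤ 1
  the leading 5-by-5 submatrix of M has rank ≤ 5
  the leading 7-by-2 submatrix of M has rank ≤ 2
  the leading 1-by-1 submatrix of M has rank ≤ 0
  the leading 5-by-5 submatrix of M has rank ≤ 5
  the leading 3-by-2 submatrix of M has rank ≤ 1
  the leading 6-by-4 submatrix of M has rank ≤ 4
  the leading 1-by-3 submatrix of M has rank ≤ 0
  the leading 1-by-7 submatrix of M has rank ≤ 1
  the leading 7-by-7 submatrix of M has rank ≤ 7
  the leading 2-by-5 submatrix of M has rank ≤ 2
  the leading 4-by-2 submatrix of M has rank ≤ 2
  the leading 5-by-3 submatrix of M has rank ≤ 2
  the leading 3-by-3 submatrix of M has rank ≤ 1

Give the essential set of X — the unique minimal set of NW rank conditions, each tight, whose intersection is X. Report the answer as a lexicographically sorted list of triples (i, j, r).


Rank table r_w(7×7) implied by the 17 constraints:

  0 | 0 | 0 | 1 | 1 | 1 | 1
  1 | 1 | 1 | 2 | 2 | 2 | 2
  1 | 1 | 1 | 2 | 2 | 2 | 3
  1 | 2 | 2 | 3 | 3 | 3 | 4
  1 | 2 | 2 | 3 | 4 | 4 | 5
  1 | 2 | 3 | 4 | 5 | 5 | 6
  1 | 2 | 3 | 4 | 5 | 6 | 7

the unique w with this rank table is (4, 1, 7, 2, 5, 3, 6).

Fulton essential set (4 of the 8 Rothe cells):

[(1, 3, 0), (3, 3, 1), (3, 6, 2), (5, 3, 2)]
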